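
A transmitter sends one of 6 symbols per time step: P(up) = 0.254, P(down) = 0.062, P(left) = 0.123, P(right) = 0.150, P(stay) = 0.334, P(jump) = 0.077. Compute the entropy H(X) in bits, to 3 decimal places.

H = −Σ pᵢ log₂ pᵢ.
−0.254·log₂(0.254) = 0.5022
−0.062·log₂(0.062) = 0.2487
−0.123·log₂(0.123) = 0.3719
−0.150·log₂(0.150) = 0.4105
−0.334·log₂(0.334) = 0.5284
−0.077·log₂(0.077) = 0.2848
Sum ≈ 2.3465 → 2.347 bits.

2.347 bits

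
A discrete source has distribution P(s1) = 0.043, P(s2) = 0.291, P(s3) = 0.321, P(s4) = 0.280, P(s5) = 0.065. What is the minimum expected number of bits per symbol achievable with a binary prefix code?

2.108 bits/symbol

Repeatedly combine the two least-probable nodes; the expected code length is the sum of the merged weights.
merge 43/1000 + 13/200 → 27/250
merge 27/250 + 7/25 → 97/250
merge 291/1000 + 321/1000 → 153/250
merge 97/250 + 153/250 → 1
L = 27/250 + 97/250 + 153/250 + 1 = 527/250 = 2.108 bits/symbol.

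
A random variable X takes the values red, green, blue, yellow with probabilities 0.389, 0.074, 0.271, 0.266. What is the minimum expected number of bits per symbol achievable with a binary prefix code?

Repeatedly combine the two least-probable nodes; the expected code length is the sum of the merged weights.
merge 37/500 + 133/500 → 17/50
merge 271/1000 + 17/50 → 611/1000
merge 389/1000 + 611/1000 → 1
L = 17/50 + 611/1000 + 1 = 1951/1000 = 1.951 bits/symbol.

1.951 bits/symbol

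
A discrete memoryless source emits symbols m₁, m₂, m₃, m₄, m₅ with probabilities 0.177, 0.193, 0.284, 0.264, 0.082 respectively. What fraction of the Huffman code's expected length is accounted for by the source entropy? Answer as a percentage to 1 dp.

98.2%

Entropy H = −Σ p log₂ p ≈ 2.2191 bits.
Huffman merges: 41/500+177/1000→259/1000; 193/1000+259/1000→113/250; 33/125+71/250→137/250; 113/250+137/250→1. L = 2259/1000 ≈ 2.2590.
Efficiency = H/L = 2.2191/2.2590 = 98.2%.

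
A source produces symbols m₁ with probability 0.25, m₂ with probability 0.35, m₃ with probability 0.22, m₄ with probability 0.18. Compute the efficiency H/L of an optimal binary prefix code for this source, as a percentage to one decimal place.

Entropy H = −Σ p log₂ p ≈ 1.9560 bits.
Huffman merges: 9/50+11/50→2/5; 1/4+7/20→3/5; 2/5+3/5→1. L = 2 ≈ 2.0000.
Efficiency = H/L = 1.9560/2.0000 = 97.8%.

97.8%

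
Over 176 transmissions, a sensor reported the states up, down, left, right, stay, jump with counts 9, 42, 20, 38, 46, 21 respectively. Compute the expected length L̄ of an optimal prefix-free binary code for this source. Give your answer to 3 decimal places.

2.449 bits/symbol

Probabilities are the counts divided by 176.
Repeatedly combine the two least-probable nodes; the expected code length is the sum of the merged weights.
merge 9/176 + 5/44 → 29/176
merge 21/176 + 29/176 → 25/88
merge 19/88 + 21/88 → 5/11
merge 23/88 + 25/88 → 6/11
merge 5/11 + 6/11 → 1
L = 29/176 + 25/88 + 5/11 + 6/11 + 1 = 431/176 ≈ 2.449 bits/symbol.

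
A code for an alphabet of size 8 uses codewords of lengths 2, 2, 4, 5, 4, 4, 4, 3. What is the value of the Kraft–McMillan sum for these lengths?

0.90625

With common denominator 2^5 = 32: Σ 2^(−ℓᵢ) = 8/32 + 8/32 + 2/32 + 1/32 + 2/32 + 2/32 + 2/32 + 4/32 = 29/32 = 0.90625.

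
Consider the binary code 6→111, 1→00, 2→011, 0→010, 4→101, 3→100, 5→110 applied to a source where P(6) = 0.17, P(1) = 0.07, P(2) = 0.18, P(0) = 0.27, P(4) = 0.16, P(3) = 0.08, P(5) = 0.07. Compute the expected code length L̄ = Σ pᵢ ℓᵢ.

L̄ = Σ pᵢ·ℓᵢ = 0.17·3 + 0.07·2 + 0.18·3 + 0.27·3 + 0.16·3 + 0.08·3 + 0.07·3 = 2.93 bits/symbol.

2.93 bits/symbol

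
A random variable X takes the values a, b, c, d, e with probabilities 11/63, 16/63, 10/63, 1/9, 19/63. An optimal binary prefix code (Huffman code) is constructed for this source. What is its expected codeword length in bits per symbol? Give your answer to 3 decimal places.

2.270 bits/symbol

Repeatedly combine the two least-probable nodes; the expected code length is the sum of the merged weights.
merge 1/9 + 10/63 → 17/63
merge 11/63 + 16/63 → 3/7
merge 17/63 + 19/63 → 4/7
merge 3/7 + 4/7 → 1
L = 17/63 + 3/7 + 4/7 + 1 = 143/63 ≈ 2.270 bits/symbol.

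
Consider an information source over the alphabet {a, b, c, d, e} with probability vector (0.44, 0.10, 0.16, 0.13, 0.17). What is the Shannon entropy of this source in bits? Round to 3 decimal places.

H = −Σ pᵢ log₂ pᵢ.
−0.44·log₂(0.44) = 0.5211
−0.10·log₂(0.10) = 0.3322
−0.16·log₂(0.16) = 0.4230
−0.13·log₂(0.13) = 0.3826
−0.17·log₂(0.17) = 0.4346
Sum ≈ 2.0936 → 2.094 bits.

2.094 bits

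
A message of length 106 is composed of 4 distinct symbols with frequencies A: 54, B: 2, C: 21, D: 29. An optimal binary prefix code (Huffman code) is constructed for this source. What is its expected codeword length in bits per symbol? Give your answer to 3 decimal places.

1.708 bits/symbol

Probabilities are the counts divided by 106.
Repeatedly combine the two least-probable nodes; the expected code length is the sum of the merged weights.
merge 1/53 + 21/106 → 23/106
merge 23/106 + 29/106 → 26/53
merge 26/53 + 27/53 → 1
L = 23/106 + 26/53 + 1 = 181/106 ≈ 1.708 bits/symbol.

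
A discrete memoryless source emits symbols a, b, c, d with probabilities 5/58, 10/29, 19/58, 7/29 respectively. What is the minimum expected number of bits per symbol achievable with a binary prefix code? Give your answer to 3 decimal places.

1.983 bits/symbol

Repeatedly combine the two least-probable nodes; the expected code length is the sum of the merged weights.
merge 5/58 + 7/29 → 19/58
merge 19/58 + 19/58 → 19/29
merge 10/29 + 19/29 → 1
L = 19/58 + 19/29 + 1 = 115/58 ≈ 1.983 bits/symbol.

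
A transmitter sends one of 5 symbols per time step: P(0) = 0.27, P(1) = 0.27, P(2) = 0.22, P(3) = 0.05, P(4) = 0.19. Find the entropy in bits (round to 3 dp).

2.172 bits

H = −Σ pᵢ log₂ pᵢ.
−0.27·log₂(0.27) = 0.5100
−0.27·log₂(0.27) = 0.5100
−0.22·log₂(0.22) = 0.4806
−0.05·log₂(0.05) = 0.2161
−0.19·log₂(0.19) = 0.4552
Sum ≈ 2.1719 → 2.172 bits.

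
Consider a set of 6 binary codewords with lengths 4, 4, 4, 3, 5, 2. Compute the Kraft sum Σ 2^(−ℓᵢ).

0.59375

With common denominator 2^5 = 32: Σ 2^(−ℓᵢ) = 2/32 + 2/32 + 2/32 + 4/32 + 1/32 + 8/32 = 19/32 = 0.59375.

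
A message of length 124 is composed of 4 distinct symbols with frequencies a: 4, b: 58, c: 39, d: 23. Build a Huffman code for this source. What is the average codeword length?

Probabilities are the counts divided by 124.
Repeatedly combine the two least-probable nodes; the expected code length is the sum of the merged weights.
merge 1/31 + 23/124 → 27/124
merge 27/124 + 39/124 → 33/62
merge 29/62 + 33/62 → 1
L = 27/124 + 33/62 + 1 = 7/4 = 1.75 bits/symbol.

1.75 bits/symbol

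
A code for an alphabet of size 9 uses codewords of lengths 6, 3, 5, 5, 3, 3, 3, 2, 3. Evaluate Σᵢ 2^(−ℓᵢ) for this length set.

0.953125

With common denominator 2^6 = 64: Σ 2^(−ℓᵢ) = 1/64 + 8/64 + 2/64 + 2/64 + 8/64 + 8/64 + 8/64 + 16/64 + 8/64 = 61/64 = 0.953125.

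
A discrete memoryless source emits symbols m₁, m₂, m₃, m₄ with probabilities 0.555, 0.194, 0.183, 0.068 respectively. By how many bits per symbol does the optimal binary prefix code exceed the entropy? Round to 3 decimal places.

0.053 bits

Entropy H = −Σ p log₂ p ≈ 1.6425 bits.
Huffman merges: 17/250+183/1000→251/1000; 97/500+251/1000→89/200; 89/200+111/200→1. L = 212/125 ≈ 1.6960.
L − H = 1.6960 − 1.6425 = 0.053 bits.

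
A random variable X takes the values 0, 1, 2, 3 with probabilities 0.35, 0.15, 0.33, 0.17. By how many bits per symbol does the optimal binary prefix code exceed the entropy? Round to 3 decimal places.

Entropy H = −Σ p log₂ p ≈ 1.9031 bits.
Huffman merges: 3/20+17/100→8/25; 8/25+33/100→13/20; 7/20+13/20→1. L = 197/100 ≈ 1.9700.
L − H = 1.9700 − 1.9031 = 0.067 bits.

0.067 bits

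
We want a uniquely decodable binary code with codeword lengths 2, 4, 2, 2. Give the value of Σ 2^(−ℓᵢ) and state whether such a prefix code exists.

With common denominator 2^4 = 16: Σ 2^(−ℓᵢ) = 4/16 + 1/16 + 4/16 + 4/16 = 13/16 = 0.8125.
Kraft's inequality requires Σ ≤ 1; here Σ = 0.8125 ≤ 1, so such a prefix code exists.

0.8125; yes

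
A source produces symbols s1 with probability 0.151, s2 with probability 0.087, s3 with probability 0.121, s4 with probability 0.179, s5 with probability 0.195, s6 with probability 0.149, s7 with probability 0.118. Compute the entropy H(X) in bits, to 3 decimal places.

H = −Σ pᵢ log₂ pᵢ.
−0.151·log₂(0.151) = 0.4118
−0.087·log₂(0.087) = 0.3065
−0.121·log₂(0.121) = 0.3687
−0.179·log₂(0.179) = 0.4443
−0.195·log₂(0.195) = 0.4599
−0.149·log₂(0.149) = 0.4092
−0.118·log₂(0.118) = 0.3638
Sum ≈ 2.7642 → 2.764 bits.

2.764 bits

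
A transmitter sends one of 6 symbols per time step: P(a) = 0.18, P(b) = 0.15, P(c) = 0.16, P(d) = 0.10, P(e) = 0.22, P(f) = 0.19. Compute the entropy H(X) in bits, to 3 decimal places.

2.547 bits

H = −Σ pᵢ log₂ pᵢ.
−0.18·log₂(0.18) = 0.4453
−0.15·log₂(0.15) = 0.4105
−0.16·log₂(0.16) = 0.4230
−0.10·log₂(0.10) = 0.3322
−0.22·log₂(0.22) = 0.4806
−0.19·log₂(0.19) = 0.4552
Sum ≈ 2.5469 → 2.547 bits.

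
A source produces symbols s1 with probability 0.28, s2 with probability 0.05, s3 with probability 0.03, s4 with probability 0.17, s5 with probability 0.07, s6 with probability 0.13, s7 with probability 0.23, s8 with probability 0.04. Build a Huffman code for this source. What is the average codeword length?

2.68 bits/symbol

Repeatedly combine the two least-probable nodes; the expected code length is the sum of the merged weights.
merge 3/100 + 1/25 → 7/100
merge 1/20 + 7/100 → 3/25
merge 7/100 + 3/25 → 19/100
merge 13/100 + 17/100 → 3/10
merge 19/100 + 23/100 → 21/50
merge 7/25 + 3/10 → 29/50
merge 21/50 + 29/50 → 1
L = 7/100 + 3/25 + 19/100 + 3/10 + 21/50 + 29/50 + 1 = 67/25 = 2.68 bits/symbol.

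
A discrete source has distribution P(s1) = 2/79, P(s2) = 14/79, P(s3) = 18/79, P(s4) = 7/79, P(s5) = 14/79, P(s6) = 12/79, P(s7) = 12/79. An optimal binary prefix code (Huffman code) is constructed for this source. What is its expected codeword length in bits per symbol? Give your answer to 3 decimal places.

Repeatedly combine the two least-probable nodes; the expected code length is the sum of the merged weights.
merge 2/79 + 7/79 → 9/79
merge 9/79 + 12/79 → 21/79
merge 12/79 + 14/79 → 26/79
merge 14/79 + 18/79 → 32/79
merge 21/79 + 26/79 → 47/79
merge 32/79 + 47/79 → 1
L = 9/79 + 21/79 + 26/79 + 32/79 + 47/79 + 1 = 214/79 ≈ 2.709 bits/symbol.

2.709 bits/symbol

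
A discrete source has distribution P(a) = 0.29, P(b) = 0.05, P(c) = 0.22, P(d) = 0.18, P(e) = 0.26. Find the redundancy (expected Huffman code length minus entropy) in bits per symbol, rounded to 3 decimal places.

0.065 bits

Entropy H = −Σ p log₂ p ≈ 2.1652 bits.
Huffman merges: 1/20+9/50→23/100; 11/50+23/100→9/20; 13/50+29/100→11/20; 9/20+11/20→1. L = 223/100 ≈ 2.2300.
L − H = 2.2300 − 2.1652 = 0.065 bits.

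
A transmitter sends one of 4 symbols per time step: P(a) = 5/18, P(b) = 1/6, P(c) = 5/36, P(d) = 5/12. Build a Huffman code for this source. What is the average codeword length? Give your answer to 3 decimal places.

Repeatedly combine the two least-probable nodes; the expected code length is the sum of the merged weights.
merge 5/36 + 1/6 → 11/36
merge 5/18 + 11/36 → 7/12
merge 5/12 + 7/12 → 1
L = 11/36 + 7/12 + 1 = 17/9 ≈ 1.889 bits/symbol.

1.889 bits/symbol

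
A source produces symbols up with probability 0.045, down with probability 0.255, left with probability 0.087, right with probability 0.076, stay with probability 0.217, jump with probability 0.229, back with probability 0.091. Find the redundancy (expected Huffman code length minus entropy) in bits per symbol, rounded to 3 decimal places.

0.025 bits

Entropy H = −Σ p log₂ p ≈ 2.5731 bits.
Huffman merges: 9/200+19/250→121/1000; 87/1000+91/1000→89/500; 121/1000+89/500→299/1000; 217/1000+229/1000→223/500; 51/200+299/1000→277/500; 223/500+277/500→1. L = 1299/500 ≈ 2.5980.
L − H = 2.5980 − 2.5731 = 0.025 bits.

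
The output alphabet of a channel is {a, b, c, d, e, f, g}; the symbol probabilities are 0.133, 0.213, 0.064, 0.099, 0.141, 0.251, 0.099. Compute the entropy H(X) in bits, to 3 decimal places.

2.676 bits

H = −Σ pᵢ log₂ pᵢ.
−0.133·log₂(0.133) = 0.3871
−0.213·log₂(0.213) = 0.4752
−0.064·log₂(0.064) = 0.2538
−0.099·log₂(0.099) = 0.3303
−0.141·log₂(0.141) = 0.3985
−0.251·log₂(0.251) = 0.5006
−0.099·log₂(0.099) = 0.3303
Sum ≈ 2.6758 → 2.676 bits.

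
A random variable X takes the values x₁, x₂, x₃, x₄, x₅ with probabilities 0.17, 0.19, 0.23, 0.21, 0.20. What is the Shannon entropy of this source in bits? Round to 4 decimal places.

H = −Σ pᵢ log₂ pᵢ.
−0.17·log₂(0.17) = 0.4346
−0.19·log₂(0.19) = 0.4552
−0.23·log₂(0.23) = 0.4877
−0.21·log₂(0.21) = 0.4728
−0.20·log₂(0.20) = 0.4644
Sum ≈ 2.3147 → 2.3147 bits.

2.3147 bits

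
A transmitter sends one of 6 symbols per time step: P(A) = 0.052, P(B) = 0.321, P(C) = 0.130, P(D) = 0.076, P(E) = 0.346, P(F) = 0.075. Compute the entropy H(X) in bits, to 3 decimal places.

2.223 bits

H = −Σ pᵢ log₂ pᵢ.
−0.052·log₂(0.052) = 0.2218
−0.321·log₂(0.321) = 0.5262
−0.130·log₂(0.130) = 0.3826
−0.076·log₂(0.076) = 0.2826
−0.346·log₂(0.346) = 0.5298
−0.075·log₂(0.075) = 0.2803
Sum ≈ 2.2233 → 2.223 bits.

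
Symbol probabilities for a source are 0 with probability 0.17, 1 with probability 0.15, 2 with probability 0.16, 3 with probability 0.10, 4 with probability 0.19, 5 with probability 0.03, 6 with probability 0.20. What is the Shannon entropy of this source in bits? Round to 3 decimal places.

2.672 bits

H = −Σ pᵢ log₂ pᵢ.
−0.17·log₂(0.17) = 0.4346
−0.15·log₂(0.15) = 0.4105
−0.16·log₂(0.16) = 0.4230
−0.10·log₂(0.10) = 0.3322
−0.19·log₂(0.19) = 0.4552
−0.03·log₂(0.03) = 0.1518
−0.20·log₂(0.20) = 0.4644
Sum ≈ 2.6717 → 2.672 bits.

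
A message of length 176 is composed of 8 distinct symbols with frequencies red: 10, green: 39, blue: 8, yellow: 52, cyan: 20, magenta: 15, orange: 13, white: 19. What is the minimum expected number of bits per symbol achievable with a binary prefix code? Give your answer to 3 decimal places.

2.744 bits/symbol

Probabilities are the counts divided by 176.
Repeatedly combine the two least-probable nodes; the expected code length is the sum of the merged weights.
merge 1/22 + 5/88 → 9/88
merge 13/176 + 15/176 → 7/44
merge 9/88 + 19/176 → 37/176
merge 5/44 + 7/44 → 3/11
merge 37/176 + 39/176 → 19/44
merge 3/11 + 13/44 → 25/44
merge 19/44 + 25/44 → 1
L = 9/88 + 7/44 + 37/176 + 3/11 + 19/44 + 25/44 + 1 = 483/176 ≈ 2.744 bits/symbol.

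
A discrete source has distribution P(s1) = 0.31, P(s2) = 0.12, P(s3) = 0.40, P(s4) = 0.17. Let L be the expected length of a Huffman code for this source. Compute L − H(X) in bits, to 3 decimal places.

0.036 bits

Entropy H = −Σ p log₂ p ≈ 1.8542 bits.
Huffman merges: 3/25+17/100→29/100; 29/100+31/100→3/5; 2/5+3/5→1. L = 189/100 ≈ 1.8900.
L − H = 1.8900 − 1.8542 = 0.036 bits.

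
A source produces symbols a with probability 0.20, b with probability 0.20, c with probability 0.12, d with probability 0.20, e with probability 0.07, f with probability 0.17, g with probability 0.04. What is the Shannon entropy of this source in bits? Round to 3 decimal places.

2.649 bits

H = −Σ pᵢ log₂ pᵢ.
−0.20·log₂(0.20) = 0.4644
−0.20·log₂(0.20) = 0.4644
−0.12·log₂(0.12) = 0.3671
−0.20·log₂(0.20) = 0.4644
−0.07·log₂(0.07) = 0.2686
−0.17·log₂(0.17) = 0.4346
−0.04·log₂(0.04) = 0.1858
Sum ≈ 2.6491 → 2.649 bits.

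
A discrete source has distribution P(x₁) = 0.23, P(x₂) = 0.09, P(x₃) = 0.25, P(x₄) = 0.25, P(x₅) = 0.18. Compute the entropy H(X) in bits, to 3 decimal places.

H = −Σ pᵢ log₂ pᵢ.
−0.23·log₂(0.23) = 0.4877
−0.09·log₂(0.09) = 0.3127
−0.25·log₂(0.25) = 0.5000
−0.25·log₂(0.25) = 0.5000
−0.18·log₂(0.18) = 0.4453
Sum ≈ 2.2456 → 2.246 bits.

2.246 bits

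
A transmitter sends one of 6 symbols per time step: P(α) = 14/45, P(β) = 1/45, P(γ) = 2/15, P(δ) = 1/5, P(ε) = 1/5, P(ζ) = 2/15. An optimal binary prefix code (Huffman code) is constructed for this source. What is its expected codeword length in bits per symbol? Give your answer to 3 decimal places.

Repeatedly combine the two least-probable nodes; the expected code length is the sum of the merged weights.
merge 1/45 + 2/15 → 7/45
merge 2/15 + 7/45 → 13/45
merge 1/5 + 1/5 → 2/5
merge 13/45 + 14/45 → 3/5
merge 2/5 + 3/5 → 1
L = 7/45 + 13/45 + 2/5 + 3/5 + 1 = 22/9 ≈ 2.444 bits/symbol.

2.444 bits/symbol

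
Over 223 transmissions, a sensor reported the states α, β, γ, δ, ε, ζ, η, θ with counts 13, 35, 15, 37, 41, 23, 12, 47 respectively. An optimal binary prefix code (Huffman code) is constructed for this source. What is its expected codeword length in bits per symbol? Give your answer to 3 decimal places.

2.888 bits/symbol

Probabilities are the counts divided by 223.
Repeatedly combine the two least-probable nodes; the expected code length is the sum of the merged weights.
merge 12/223 + 13/223 → 25/223
merge 15/223 + 23/223 → 38/223
merge 25/223 + 35/223 → 60/223
merge 37/223 + 38/223 → 75/223
merge 41/223 + 47/223 → 88/223
merge 60/223 + 75/223 → 135/223
merge 88/223 + 135/223 → 1
L = 25/223 + 38/223 + 60/223 + 75/223 + 88/223 + 135/223 + 1 = 644/223 ≈ 2.888 bits/symbol.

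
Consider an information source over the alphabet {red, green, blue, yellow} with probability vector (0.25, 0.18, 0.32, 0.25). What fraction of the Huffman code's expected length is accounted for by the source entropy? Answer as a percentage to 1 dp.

98.6%

Entropy H = −Σ p log₂ p ≈ 1.9713 bits.
Huffman merges: 9/50+1/4→43/100; 1/4+8/25→57/100; 43/100+57/100→1. L = 2 ≈ 2.0000.
Efficiency = H/L = 1.9713/2.0000 = 98.6%.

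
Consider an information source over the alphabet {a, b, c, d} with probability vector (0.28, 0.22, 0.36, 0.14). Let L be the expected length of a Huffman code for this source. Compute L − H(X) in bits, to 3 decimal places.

0.077 bits

Entropy H = −Σ p log₂ p ≈ 1.9225 bits.
Huffman merges: 7/50+11/50→9/25; 7/25+9/25→16/25; 9/25+16/25→1. L = 2 ≈ 2.0000.
L − H = 2.0000 − 1.9225 = 0.077 bits.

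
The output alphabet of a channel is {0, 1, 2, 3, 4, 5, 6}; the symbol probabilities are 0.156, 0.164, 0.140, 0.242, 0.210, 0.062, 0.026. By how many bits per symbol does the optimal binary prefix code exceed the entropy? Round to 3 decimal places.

0.039 bits

Entropy H = −Σ p log₂ p ≈ 2.5968 bits.
Huffman merges: 13/500+31/500→11/125; 11/125+7/50→57/250; 39/250+41/250→8/25; 21/100+57/250→219/500; 121/500+8/25→281/500; 219/500+281/500→1. L = 659/250 ≈ 2.6360.
L − H = 2.6360 − 2.5968 = 0.039 bits.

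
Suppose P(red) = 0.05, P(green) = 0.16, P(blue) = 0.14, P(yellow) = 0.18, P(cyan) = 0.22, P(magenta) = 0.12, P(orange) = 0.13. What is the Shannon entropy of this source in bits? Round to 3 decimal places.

H = −Σ pᵢ log₂ pᵢ.
−0.05·log₂(0.05) = 0.2161
−0.16·log₂(0.16) = 0.4230
−0.14·log₂(0.14) = 0.3971
−0.18·log₂(0.18) = 0.4453
−0.22·log₂(0.22) = 0.4806
−0.12·log₂(0.12) = 0.3671
−0.13·log₂(0.13) = 0.3826
Sum ≈ 2.7118 → 2.712 bits.

2.712 bits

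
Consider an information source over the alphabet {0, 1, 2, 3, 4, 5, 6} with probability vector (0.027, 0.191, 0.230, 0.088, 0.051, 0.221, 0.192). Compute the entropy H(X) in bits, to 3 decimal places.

2.550 bits

H = −Σ pᵢ log₂ pᵢ.
−0.027·log₂(0.027) = 0.1407
−0.191·log₂(0.191) = 0.4562
−0.230·log₂(0.230) = 0.4877
−0.088·log₂(0.088) = 0.3086
−0.051·log₂(0.051) = 0.2190
−0.221·log₂(0.221) = 0.4813
−0.192·log₂(0.192) = 0.4571
Sum ≈ 2.5505 → 2.550 bits.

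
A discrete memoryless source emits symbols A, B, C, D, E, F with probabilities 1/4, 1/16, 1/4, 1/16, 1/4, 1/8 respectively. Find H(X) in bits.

2.375 bits

Each probability is a power of 1/2, so log₂(1/p) is an integer.
H = Σ p·log₂(1/p) = 1/4·2 + 1/16·4 + 1/4·2 + 1/16·4 + 1/4·2 + 1/8·3 = 2.375 bits.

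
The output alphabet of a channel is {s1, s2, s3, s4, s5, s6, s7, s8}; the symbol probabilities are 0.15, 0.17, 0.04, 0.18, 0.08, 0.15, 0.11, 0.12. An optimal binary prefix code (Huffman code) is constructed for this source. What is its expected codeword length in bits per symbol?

Repeatedly combine the two least-probable nodes; the expected code length is the sum of the merged weights.
merge 1/25 + 2/25 → 3/25
merge 11/100 + 3/25 → 23/100
merge 3/25 + 3/20 → 27/100
merge 3/20 + 17/100 → 8/25
merge 9/50 + 23/100 → 41/100
merge 27/100 + 8/25 → 59/100
merge 41/100 + 59/100 → 1
L = 3/25 + 23/100 + 27/100 + 8/25 + 41/100 + 59/100 + 1 = 147/50 = 2.94 bits/symbol.

2.94 bits/symbol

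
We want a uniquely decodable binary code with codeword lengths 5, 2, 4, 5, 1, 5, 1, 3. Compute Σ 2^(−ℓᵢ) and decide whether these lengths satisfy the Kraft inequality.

1.53125; no

With common denominator 2^5 = 32: Σ 2^(−ℓᵢ) = 1/32 + 8/32 + 2/32 + 1/32 + 16/32 + 1/32 + 16/32 + 4/32 = 49/32 = 1.53125.
Kraft's inequality requires Σ ≤ 1; here Σ = 1.53125 > 1, so no such prefix code exists.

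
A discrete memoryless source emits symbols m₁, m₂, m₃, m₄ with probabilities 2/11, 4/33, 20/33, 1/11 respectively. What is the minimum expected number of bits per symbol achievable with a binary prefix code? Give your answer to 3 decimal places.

1.606 bits/symbol

Repeatedly combine the two least-probable nodes; the expected code length is the sum of the merged weights.
merge 1/11 + 4/33 → 7/33
merge 2/11 + 7/33 → 13/33
merge 13/33 + 20/33 → 1
L = 7/33 + 13/33 + 1 = 53/33 ≈ 1.606 bits/symbol.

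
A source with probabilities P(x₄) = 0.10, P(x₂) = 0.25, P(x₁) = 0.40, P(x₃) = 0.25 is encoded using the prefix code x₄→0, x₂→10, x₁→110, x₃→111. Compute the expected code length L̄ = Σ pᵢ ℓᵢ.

L̄ = Σ pᵢ·ℓᵢ = 0.10·1 + 0.25·2 + 0.40·3 + 0.25·3 = 2.55 bits/symbol.

2.55 bits/symbol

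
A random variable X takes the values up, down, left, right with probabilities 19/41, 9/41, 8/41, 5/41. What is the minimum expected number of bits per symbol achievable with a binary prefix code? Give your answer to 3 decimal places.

Repeatedly combine the two least-probable nodes; the expected code length is the sum of the merged weights.
merge 5/41 + 8/41 → 13/41
merge 9/41 + 13/41 → 22/41
merge 19/41 + 22/41 → 1
L = 13/41 + 22/41 + 1 = 76/41 ≈ 1.854 bits/symbol.

1.854 bits/symbol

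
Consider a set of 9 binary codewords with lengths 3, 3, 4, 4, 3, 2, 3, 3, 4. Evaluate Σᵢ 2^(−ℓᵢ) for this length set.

With common denominator 2^4 = 16: Σ 2^(−ℓᵢ) = 2/16 + 2/16 + 1/16 + 1/16 + 2/16 + 4/16 + 2/16 + 2/16 + 1/16 = 17/16 = 1.0625.

1.0625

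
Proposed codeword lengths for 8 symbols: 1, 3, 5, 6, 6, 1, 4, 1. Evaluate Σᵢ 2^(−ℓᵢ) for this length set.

1.75

With common denominator 2^6 = 64: Σ 2^(−ℓᵢ) = 32/64 + 8/64 + 2/64 + 1/64 + 1/64 + 32/64 + 4/64 + 32/64 = 112/64 = 1.75.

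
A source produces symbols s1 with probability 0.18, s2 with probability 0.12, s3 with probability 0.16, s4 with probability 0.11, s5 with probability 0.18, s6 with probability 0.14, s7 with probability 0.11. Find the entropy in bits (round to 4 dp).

H = −Σ pᵢ log₂ pᵢ.
−0.18·log₂(0.18) = 0.4453
−0.12·log₂(0.12) = 0.3671
−0.16·log₂(0.16) = 0.4230
−0.11·log₂(0.11) = 0.3503
−0.18·log₂(0.18) = 0.4453
−0.14·log₂(0.14) = 0.3971
−0.11·log₂(0.11) = 0.3503
Sum ≈ 2.7784 → 2.7784 bits.

2.7784 bits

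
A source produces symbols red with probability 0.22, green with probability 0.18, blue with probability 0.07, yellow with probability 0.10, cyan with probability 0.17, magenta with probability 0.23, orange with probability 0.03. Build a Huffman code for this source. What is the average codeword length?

Repeatedly combine the two least-probable nodes; the expected code length is the sum of the merged weights.
merge 3/100 + 7/100 → 1/10
merge 1/10 + 1/10 → 1/5
merge 17/100 + 9/50 → 7/20
merge 1/5 + 11/50 → 21/50
merge 23/100 + 7/20 → 29/50
merge 21/50 + 29/50 → 1
L = 1/10 + 1/5 + 7/20 + 21/50 + 29/50 + 1 = 53/20 = 2.65 bits/symbol.

2.65 bits/symbol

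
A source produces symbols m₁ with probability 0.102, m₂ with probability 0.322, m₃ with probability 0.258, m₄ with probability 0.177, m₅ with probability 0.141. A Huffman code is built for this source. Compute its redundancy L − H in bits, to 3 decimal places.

0.036 bits

Entropy H = −Σ p log₂ p ≈ 2.2073 bits.
Huffman merges: 51/500+141/1000→243/1000; 177/1000+243/1000→21/50; 129/500+161/500→29/50; 21/50+29/50→1. L = 2243/1000 ≈ 2.2430.
L − H = 2.2430 − 2.2073 = 0.036 bits.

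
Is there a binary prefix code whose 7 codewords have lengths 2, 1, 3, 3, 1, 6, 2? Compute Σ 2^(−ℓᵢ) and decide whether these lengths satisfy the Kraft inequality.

1.765625; no

With common denominator 2^6 = 64: Σ 2^(−ℓᵢ) = 16/64 + 32/64 + 8/64 + 8/64 + 32/64 + 1/64 + 16/64 = 113/64 = 1.765625.
Kraft's inequality requires Σ ≤ 1; here Σ = 1.765625 > 1, so no such prefix code exists.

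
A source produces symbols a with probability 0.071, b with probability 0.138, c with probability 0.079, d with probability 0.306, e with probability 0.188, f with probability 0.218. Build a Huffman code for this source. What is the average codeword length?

2.438 bits/symbol

Repeatedly combine the two least-probable nodes; the expected code length is the sum of the merged weights.
merge 71/1000 + 79/1000 → 3/20
merge 69/500 + 3/20 → 36/125
merge 47/250 + 109/500 → 203/500
merge 36/125 + 153/500 → 297/500
merge 203/500 + 297/500 → 1
L = 3/20 + 36/125 + 203/500 + 297/500 + 1 = 1219/500 = 2.438 bits/symbol.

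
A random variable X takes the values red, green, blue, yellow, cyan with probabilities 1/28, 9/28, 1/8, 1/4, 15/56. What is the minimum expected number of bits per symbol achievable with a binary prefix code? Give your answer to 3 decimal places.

2.161 bits/symbol

Repeatedly combine the two least-probable nodes; the expected code length is the sum of the merged weights.
merge 1/28 + 1/8 → 9/56
merge 9/56 + 1/4 → 23/56
merge 15/56 + 9/28 → 33/56
merge 23/56 + 33/56 → 1
L = 9/56 + 23/56 + 33/56 + 1 = 121/56 ≈ 2.161 bits/symbol.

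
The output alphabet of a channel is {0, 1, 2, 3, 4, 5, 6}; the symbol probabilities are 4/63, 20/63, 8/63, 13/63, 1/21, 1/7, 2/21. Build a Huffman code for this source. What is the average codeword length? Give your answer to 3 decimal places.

Repeatedly combine the two least-probable nodes; the expected code length is the sum of the merged weights.
merge 1/21 + 4/63 → 1/9
merge 2/21 + 1/9 → 13/63
merge 8/63 + 1/7 → 17/63
merge 13/63 + 13/63 → 26/63
merge 17/63 + 20/63 → 37/63
merge 26/63 + 37/63 → 1
L = 1/9 + 13/63 + 17/63 + 26/63 + 37/63 + 1 = 163/63 ≈ 2.587 bits/symbol.

2.587 bits/symbol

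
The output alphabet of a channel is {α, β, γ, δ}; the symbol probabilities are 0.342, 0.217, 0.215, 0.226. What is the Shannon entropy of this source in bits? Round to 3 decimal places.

1.969 bits

H = −Σ pᵢ log₂ pᵢ.
−0.342·log₂(0.342) = 0.5294
−0.217·log₂(0.217) = 0.4783
−0.215·log₂(0.215) = 0.4768
−0.226·log₂(0.226) = 0.4849
Sum ≈ 1.9694 → 1.969 bits.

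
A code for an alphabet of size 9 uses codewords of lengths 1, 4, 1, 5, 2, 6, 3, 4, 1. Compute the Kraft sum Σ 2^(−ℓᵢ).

With common denominator 2^6 = 64: Σ 2^(−ℓᵢ) = 32/64 + 4/64 + 32/64 + 2/64 + 16/64 + 1/64 + 8/64 + 4/64 + 32/64 = 131/64 = 2.046875.

2.046875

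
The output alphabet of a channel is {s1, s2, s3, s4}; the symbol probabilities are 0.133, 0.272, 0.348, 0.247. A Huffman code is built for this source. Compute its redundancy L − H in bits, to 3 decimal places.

0.074 bits

Entropy H = −Σ p log₂ p ≈ 1.9263 bits.
Huffman merges: 133/1000+247/1000→19/50; 34/125+87/250→31/50; 19/50+31/50→1. L = 2 ≈ 2.0000.
L − H = 2.0000 − 1.9263 = 0.074 bits.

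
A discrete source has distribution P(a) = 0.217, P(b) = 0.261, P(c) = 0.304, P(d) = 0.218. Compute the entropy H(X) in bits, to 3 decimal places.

H = −Σ pᵢ log₂ pᵢ.
−0.217·log₂(0.217) = 0.4783
−0.261·log₂(0.261) = 0.5058
−0.304·log₂(0.304) = 0.5222
−0.218·log₂(0.218) = 0.4791
Sum ≈ 1.9854 → 1.985 bits.

1.985 bits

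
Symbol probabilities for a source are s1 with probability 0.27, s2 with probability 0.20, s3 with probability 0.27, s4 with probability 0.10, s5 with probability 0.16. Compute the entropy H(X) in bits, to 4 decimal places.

2.2396 bits

H = −Σ pᵢ log₂ pᵢ.
−0.27·log₂(0.27) = 0.5100
−0.20·log₂(0.20) = 0.4644
−0.27·log₂(0.27) = 0.5100
−0.10·log₂(0.10) = 0.3322
−0.16·log₂(0.16) = 0.4230
Sum ≈ 2.2396 → 2.2396 bits.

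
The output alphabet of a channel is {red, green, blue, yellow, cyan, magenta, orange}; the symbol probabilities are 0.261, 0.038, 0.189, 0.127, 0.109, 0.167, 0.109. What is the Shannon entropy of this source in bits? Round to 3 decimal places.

2.646 bits

H = −Σ pᵢ log₂ pᵢ.
−0.261·log₂(0.261) = 0.5058
−0.038·log₂(0.038) = 0.1793
−0.189·log₂(0.189) = 0.4543
−0.127·log₂(0.127) = 0.3781
−0.109·log₂(0.109) = 0.3485
−0.167·log₂(0.167) = 0.4312
−0.109·log₂(0.109) = 0.3485
Sum ≈ 2.6457 → 2.646 bits.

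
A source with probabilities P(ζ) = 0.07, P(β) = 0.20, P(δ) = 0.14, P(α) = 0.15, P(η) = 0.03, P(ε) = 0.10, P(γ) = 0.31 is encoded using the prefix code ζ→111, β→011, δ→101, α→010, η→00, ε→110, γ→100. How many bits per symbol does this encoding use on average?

2.97 bits/symbol

L̄ = Σ pᵢ·ℓᵢ = 0.07·3 + 0.20·3 + 0.14·3 + 0.15·3 + 0.03·2 + 0.10·3 + 0.31·3 = 2.97 bits/symbol.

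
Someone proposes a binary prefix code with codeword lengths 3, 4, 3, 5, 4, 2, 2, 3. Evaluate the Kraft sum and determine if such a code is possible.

With common denominator 2^5 = 32: Σ 2^(−ℓᵢ) = 4/32 + 2/32 + 4/32 + 1/32 + 2/32 + 8/32 + 8/32 + 4/32 = 33/32 = 1.03125.
Kraft's inequality requires Σ ≤ 1; here Σ = 1.03125 > 1, so no such prefix code exists.

1.03125; no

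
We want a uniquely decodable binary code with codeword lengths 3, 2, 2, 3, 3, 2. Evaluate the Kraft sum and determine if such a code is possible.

1.125; no

With common denominator 2^3 = 8: Σ 2^(−ℓᵢ) = 1/8 + 2/8 + 2/8 + 1/8 + 1/8 + 2/8 = 9/8 = 1.125.
Kraft's inequality requires Σ ≤ 1; here Σ = 1.125 > 1, so no such prefix code exists.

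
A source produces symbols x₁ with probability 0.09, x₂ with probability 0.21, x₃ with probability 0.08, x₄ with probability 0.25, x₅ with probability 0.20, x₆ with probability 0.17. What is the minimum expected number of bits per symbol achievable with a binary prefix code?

Repeatedly combine the two least-probable nodes; the expected code length is the sum of the merged weights.
merge 2/25 + 9/100 → 17/100
merge 17/100 + 17/100 → 17/50
merge 1/5 + 21/100 → 41/100
merge 1/4 + 17/50 → 59/100
merge 41/100 + 59/100 → 1
L = 17/100 + 17/50 + 41/100 + 59/100 + 1 = 251/100 = 2.51 bits/symbol.

2.51 bits/symbol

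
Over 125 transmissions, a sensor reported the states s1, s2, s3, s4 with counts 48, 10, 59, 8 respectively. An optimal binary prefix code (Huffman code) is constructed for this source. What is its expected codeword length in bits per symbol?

Probabilities are the counts divided by 125.
Repeatedly combine the two least-probable nodes; the expected code length is the sum of the merged weights.
merge 8/125 + 2/25 → 18/125
merge 18/125 + 48/125 → 66/125
merge 59/125 + 66/125 → 1
L = 18/125 + 66/125 + 1 = 209/125 = 1.672 bits/symbol.

1.672 bits/symbol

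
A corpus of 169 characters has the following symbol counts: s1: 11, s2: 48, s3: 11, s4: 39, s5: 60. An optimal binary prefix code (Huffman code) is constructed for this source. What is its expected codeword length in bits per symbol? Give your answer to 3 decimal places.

Probabilities are the counts divided by 169.
Repeatedly combine the two least-probable nodes; the expected code length is the sum of the merged weights.
merge 11/169 + 11/169 → 22/169
merge 22/169 + 3/13 → 61/169
merge 48/169 + 60/169 → 108/169
merge 61/169 + 108/169 → 1
L = 22/169 + 61/169 + 108/169 + 1 = 360/169 ≈ 2.130 bits/symbol.

2.130 bits/symbol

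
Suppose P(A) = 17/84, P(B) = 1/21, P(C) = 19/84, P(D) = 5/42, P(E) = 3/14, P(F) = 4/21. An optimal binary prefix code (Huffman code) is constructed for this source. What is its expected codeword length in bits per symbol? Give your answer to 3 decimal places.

Repeatedly combine the two least-probable nodes; the expected code length is the sum of the merged weights.
merge 1/21 + 5/42 → 1/6
merge 1/6 + 4/21 → 5/14
merge 17/84 + 3/14 → 5/12
merge 19/84 + 5/14 → 7/12
merge 5/12 + 7/12 → 1
L = 1/6 + 5/14 + 5/12 + 7/12 + 1 = 53/21 ≈ 2.524 bits/symbol.

2.524 bits/symbol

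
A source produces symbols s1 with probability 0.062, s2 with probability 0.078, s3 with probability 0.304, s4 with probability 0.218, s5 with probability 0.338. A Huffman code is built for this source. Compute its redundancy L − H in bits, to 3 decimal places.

Entropy H = −Σ p log₂ p ≈ 2.0660 bits.
Huffman merges: 31/500+39/500→7/50; 7/50+109/500→179/500; 38/125+169/500→321/500; 179/500+321/500→1. L = 107/50 ≈ 2.1400.
L − H = 2.1400 − 2.0660 = 0.074 bits.

0.074 bits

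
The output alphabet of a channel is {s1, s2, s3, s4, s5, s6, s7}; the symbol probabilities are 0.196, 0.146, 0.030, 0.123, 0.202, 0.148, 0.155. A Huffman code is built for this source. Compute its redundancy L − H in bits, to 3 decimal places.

Entropy H = −Σ p log₂ p ≈ 2.6807 bits.
Huffman merges: 3/100+123/1000→153/1000; 73/500+37/250→147/500; 153/1000+31/200→77/250; 49/250+101/500→199/500; 147/500+77/250→301/500; 199/500+301/500→1. L = 551/200 ≈ 2.7550.
L − H = 2.7550 − 2.6807 = 0.074 bits.

0.074 bits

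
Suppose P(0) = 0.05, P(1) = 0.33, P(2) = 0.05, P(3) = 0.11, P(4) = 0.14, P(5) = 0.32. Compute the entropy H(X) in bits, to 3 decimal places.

2.233 bits

H = −Σ pᵢ log₂ pᵢ.
−0.05·log₂(0.05) = 0.2161
−0.33·log₂(0.33) = 0.5278
−0.05·log₂(0.05) = 0.2161
−0.11·log₂(0.11) = 0.3503
−0.14·log₂(0.14) = 0.3971
−0.32·log₂(0.32) = 0.5260
Sum ≈ 2.2334 → 2.233 bits.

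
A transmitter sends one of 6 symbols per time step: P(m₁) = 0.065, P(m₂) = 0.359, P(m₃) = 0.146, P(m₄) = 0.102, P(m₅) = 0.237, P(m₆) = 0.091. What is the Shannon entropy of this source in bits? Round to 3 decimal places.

2.335 bits

H = −Σ pᵢ log₂ pᵢ.
−0.065·log₂(0.065) = 0.2563
−0.359·log₂(0.359) = 0.5306
−0.146·log₂(0.146) = 0.4053
−0.102·log₂(0.102) = 0.3359
−0.237·log₂(0.237) = 0.4923
−0.091·log₂(0.091) = 0.3147
Sum ≈ 2.3351 → 2.335 bits.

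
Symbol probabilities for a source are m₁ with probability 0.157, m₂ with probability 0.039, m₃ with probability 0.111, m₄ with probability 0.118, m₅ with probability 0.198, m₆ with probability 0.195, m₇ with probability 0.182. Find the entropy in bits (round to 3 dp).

2.688 bits

H = −Σ pᵢ log₂ pᵢ.
−0.157·log₂(0.157) = 0.4194
−0.039·log₂(0.039) = 0.1825
−0.111·log₂(0.111) = 0.3520
−0.118·log₂(0.118) = 0.3638
−0.198·log₂(0.198) = 0.4626
−0.195·log₂(0.195) = 0.4599
−0.182·log₂(0.182) = 0.4474
Sum ≈ 2.6876 → 2.688 bits.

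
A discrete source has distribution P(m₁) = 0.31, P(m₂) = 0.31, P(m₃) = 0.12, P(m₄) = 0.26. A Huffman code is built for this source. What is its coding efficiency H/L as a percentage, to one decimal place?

96.0%

Entropy H = −Σ p log₂ p ≈ 1.9199 bits.
Huffman merges: 3/25+13/50→19/50; 31/100+31/100→31/50; 19/50+31/50→1. L = 2 ≈ 2.0000.
Efficiency = H/L = 1.9199/2.0000 = 96.0%.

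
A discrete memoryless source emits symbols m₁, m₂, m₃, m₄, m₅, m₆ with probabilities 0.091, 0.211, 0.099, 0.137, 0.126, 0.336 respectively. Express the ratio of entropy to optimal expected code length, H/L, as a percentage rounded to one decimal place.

98.5%

Entropy H = −Σ p log₂ p ≈ 2.4167 bits.
Huffman merges: 91/1000+99/1000→19/100; 63/500+137/1000→263/1000; 19/100+211/1000→401/1000; 263/1000+42/125→599/1000; 401/1000+599/1000→1. L = 2453/1000 ≈ 2.4530.
Efficiency = H/L = 2.4167/2.4530 = 98.5%.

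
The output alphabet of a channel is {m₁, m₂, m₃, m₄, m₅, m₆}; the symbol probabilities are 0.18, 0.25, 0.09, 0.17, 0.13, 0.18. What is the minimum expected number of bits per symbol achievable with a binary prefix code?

2.57 bits/symbol

Repeatedly combine the two least-probable nodes; the expected code length is the sum of the merged weights.
merge 9/100 + 13/100 → 11/50
merge 17/100 + 9/50 → 7/20
merge 9/50 + 11/50 → 2/5
merge 1/4 + 7/20 → 3/5
merge 2/5 + 3/5 → 1
L = 11/50 + 7/20 + 2/5 + 3/5 + 1 = 257/100 = 2.57 bits/symbol.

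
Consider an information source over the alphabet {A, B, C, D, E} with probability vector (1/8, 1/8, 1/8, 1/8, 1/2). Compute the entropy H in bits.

Each probability is a power of 1/2, so log₂(1/p) is an integer.
H = Σ p·log₂(1/p) = 1/8·3 + 1/8·3 + 1/8·3 + 1/8·3 + 1/2·1 = 2 bits.

2 bits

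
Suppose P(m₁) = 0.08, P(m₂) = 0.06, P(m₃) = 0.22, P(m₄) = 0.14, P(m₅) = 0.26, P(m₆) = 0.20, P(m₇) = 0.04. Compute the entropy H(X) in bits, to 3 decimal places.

2.568 bits

H = −Σ pᵢ log₂ pᵢ.
−0.08·log₂(0.08) = 0.2915
−0.06·log₂(0.06) = 0.2435
−0.22·log₂(0.22) = 0.4806
−0.14·log₂(0.14) = 0.3971
−0.26·log₂(0.26) = 0.5053
−0.20·log₂(0.20) = 0.4644
−0.04·log₂(0.04) = 0.1858
Sum ≈ 2.5682 → 2.568 bits.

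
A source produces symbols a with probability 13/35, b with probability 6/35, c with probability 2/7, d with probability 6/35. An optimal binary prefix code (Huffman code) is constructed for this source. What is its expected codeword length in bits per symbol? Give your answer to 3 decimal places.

1.971 bits/symbol

Repeatedly combine the two least-probable nodes; the expected code length is the sum of the merged weights.
merge 6/35 + 6/35 → 12/35
merge 2/7 + 12/35 → 22/35
merge 13/35 + 22/35 → 1
L = 12/35 + 22/35 + 1 = 69/35 ≈ 1.971 bits/symbol.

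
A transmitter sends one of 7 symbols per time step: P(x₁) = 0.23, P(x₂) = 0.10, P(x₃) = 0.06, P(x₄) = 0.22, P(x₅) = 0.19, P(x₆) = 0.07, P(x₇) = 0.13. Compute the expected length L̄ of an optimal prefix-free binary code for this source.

2.68 bits/symbol

Repeatedly combine the two least-probable nodes; the expected code length is the sum of the merged weights.
merge 3/50 + 7/100 → 13/100
merge 1/10 + 13/100 → 23/100
merge 13/100 + 19/100 → 8/25
merge 11/50 + 23/100 → 9/20
merge 23/100 + 8/25 → 11/20
merge 9/20 + 11/20 → 1
L = 13/100 + 23/100 + 8/25 + 9/20 + 11/20 + 1 = 67/25 = 2.68 bits/symbol.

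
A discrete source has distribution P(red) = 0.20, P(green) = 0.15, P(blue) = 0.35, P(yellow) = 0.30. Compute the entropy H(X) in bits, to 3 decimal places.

H = −Σ pᵢ log₂ pᵢ.
−0.20·log₂(0.20) = 0.4644
−0.15·log₂(0.15) = 0.4105
−0.35·log₂(0.35) = 0.5301
−0.30·log₂(0.30) = 0.5211
Sum ≈ 1.9261 → 1.926 bits.

1.926 bits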